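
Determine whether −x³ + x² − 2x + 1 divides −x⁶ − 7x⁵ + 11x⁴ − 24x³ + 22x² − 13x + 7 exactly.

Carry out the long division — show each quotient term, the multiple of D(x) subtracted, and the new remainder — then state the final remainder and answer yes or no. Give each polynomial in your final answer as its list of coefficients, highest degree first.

R = [3], so D(x) is not a factor of P(x). no

Step 1: lead(−x⁶ − 7x⁵ + 11x⁴ − 24x³ + 22x² − 13x + 7) ÷ lead(D) = −x⁶ ÷ −x³ = x³. Subtract (x³)·D = −x⁶ + x⁵ − 2x⁴ + x³. Remainder: −8x⁵ + 13x⁴ − 25x³ + 22x² − 13x + 7.
Step 2: lead(−8x⁵ + 13x⁴ − 25x³ + 22x² − 13x + 7) ÷ lead(D) = −8x⁵ ÷ −x³ = 8x². Subtract (8x²)·D = −8x⁵ + 8x⁴ − 16x³ + 8x². Remainder: 5x⁴ − 9x³ + 14x² − 13x + 7.
Step 3: lead(5x⁴ − 9x³ + 14x² − 13x + 7) ÷ lead(D) = 5x⁴ ÷ −x³ = −5x. Subtract (−5x)·D = 5x⁴ − 5x³ + 10x² − 5x. Remainder: −4x³ + 4x² − 8x + 7.
Step 4: lead(−4x³ + 4x² − 8x + 7) ÷ lead(D) = −4x³ ÷ −x³ = 4. Subtract (4)·D = −4x³ + 4x² − 8x + 4. Remainder: 3.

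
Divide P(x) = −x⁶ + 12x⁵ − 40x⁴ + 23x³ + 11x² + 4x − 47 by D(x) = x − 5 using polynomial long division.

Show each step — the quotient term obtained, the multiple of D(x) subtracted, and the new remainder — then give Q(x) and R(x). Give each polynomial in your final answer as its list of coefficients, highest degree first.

Q = [-1, 7, -5, -2, 1, 9]; R = [-2]

Step 1: lead(−x⁶ + 12x⁵ − 40x⁴ + 23x³ + 11x² + 4x − 47) ÷ lead(D) = −x⁶ ÷ x = −x⁵. Subtract (−x⁵)·D = −x⁶ + 5x⁵. Remainder: 7x⁵ − 40x⁴ + 23x³ + 11x² + 4x − 47.
Step 2: lead(7x⁵ − 40x⁴ + 23x³ + 11x² + 4x − 47) ÷ lead(D) = 7x⁵ ÷ x = 7x⁴. Subtract (7x⁴)·D = 7x⁵ − 35x⁴. Remainder: −5x⁴ + 23x³ + 11x² + 4x − 47.
Step 3: lead(−5x⁴ + 23x³ + 11x² + 4x − 47) ÷ lead(D) = −5x⁴ ÷ x = −5x³. Subtract (−5x³)·D = −5x⁴ + 25x³. Remainder: −2x³ + 11x² + 4x − 47.
Step 4: lead(−2x³ + 11x² + 4x − 47) ÷ lead(D) = −2x³ ÷ x = −2x². Subtract (−2x²)·D = −2x³ + 10x². Remainder: x² + 4x − 47.
Step 5: lead(x² + 4x − 47) ÷ lead(D) = x² ÷ x = x. Subtract (x)·D = x² − 5x. Remainder: 9x − 47.
Step 6: lead(9x − 47) ÷ lead(D) = 9x ÷ x = 9. Subtract (9)·D = 9x − 45. Remainder: −2.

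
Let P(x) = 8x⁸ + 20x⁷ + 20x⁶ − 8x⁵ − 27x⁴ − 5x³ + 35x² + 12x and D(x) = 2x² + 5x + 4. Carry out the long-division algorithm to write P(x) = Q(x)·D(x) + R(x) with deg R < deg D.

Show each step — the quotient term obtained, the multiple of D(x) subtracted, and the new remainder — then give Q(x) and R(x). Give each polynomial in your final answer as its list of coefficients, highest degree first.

Q = [4, 0, 2, -9, 5, 3, 0]; R = [0]

Step 1: lead(8x⁸ + 20x⁷ + 20x⁶ − 8x⁵ − 27x⁴ − 5x³ + 35x² + 12x) ÷ lead(D) = 8x⁸ ÷ 2x² = 4x⁶. Subtract (4x⁶)·D = 8x⁸ + 20x⁷ + 16x⁶. Remainder: 4x⁶ − 8x⁵ − 27x⁴ − 5x³ + 35x² + 12x.
Step 2: lead(4x⁶ − 8x⁵ − 27x⁴ − 5x³ + 35x² + 12x) ÷ lead(D) = 4x⁶ ÷ 2x² = 2x⁴. Subtract (2x⁴)·D = 4x⁶ + 10x⁵ + 8x⁴. Remainder: −18x⁵ − 35x⁴ − 5x³ + 35x² + 12x.
Step 3: lead(−18x⁵ − 35x⁴ − 5x³ + 35x² + 12x) ÷ lead(D) = −18x⁵ ÷ 2x² = −9x³. Subtract (−9x³)·D = −18x⁵ − 45x⁴ − 36x³. Remainder: 10x⁴ + 31x³ + 35x² + 12x.
Step 4: lead(10x⁴ + 31x³ + 35x² + 12x) ÷ lead(D) = 10x⁴ ÷ 2x² = 5x². Subtract (5x²)·D = 10x⁴ + 25x³ + 20x². Remainder: 6x³ + 15x² + 12x.
Step 5: lead(6x³ + 15x² + 12x) ÷ lead(D) = 6x³ ÷ 2x² = 3x. Subtract (3x)·D = 6x³ + 15x² + 12x. Remainder: 0.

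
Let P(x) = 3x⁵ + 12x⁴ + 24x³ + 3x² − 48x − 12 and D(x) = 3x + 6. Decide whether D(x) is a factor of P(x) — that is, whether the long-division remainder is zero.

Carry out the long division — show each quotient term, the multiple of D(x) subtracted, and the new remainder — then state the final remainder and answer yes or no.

Step 1: lead(3x⁵ + 12x⁴ + 24x³ + 3x² − 48x − 12) ÷ lead(D) = 3x⁵ ÷ 3x = x⁴. Subtract (x⁴)·D = 3x⁵ + 6x⁴. Remainder: 6x⁴ + 24x³ + 3x² − 48x − 12.
Step 2: lead(6x⁴ + 24x³ + 3x² − 48x − 12) ÷ lead(D) = 6x⁴ ÷ 3x = 2x³. Subtract (2x³)·D = 6x⁴ + 12x³. Remainder: 12x³ + 3x² − 48x − 12.
Step 3: lead(12x³ + 3x² − 48x − 12) ÷ lead(D) = 12x³ ÷ 3x = 4x². Subtract (4x²)·D = 12x³ + 24x². Remainder: −21x² − 48x − 12.
Step 4: lead(−21x² − 48x − 12) ÷ lead(D) = −21x² ÷ 3x = −7x. Subtract (−7x)·D = −21x² − 42x. Remainder: −6x − 12.
Step 5: lead(−6x − 12) ÷ lead(D) = −6x ÷ 3x = −2. Subtract (−2)·D = −6x − 12. Remainder: 0.

R(x) = 0, so D(x) is a factor of P(x). yes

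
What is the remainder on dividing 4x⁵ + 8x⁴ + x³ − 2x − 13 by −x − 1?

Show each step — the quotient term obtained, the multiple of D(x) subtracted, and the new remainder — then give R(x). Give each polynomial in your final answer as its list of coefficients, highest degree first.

Step 1: lead(4x⁵ + 8x⁴ + x³ − 2x − 13) ÷ lead(D) = 4x⁵ ÷ −x = −4x⁴. Subtract (−4x⁴)·D = 4x⁵ + 4x⁴. Remainder: 4x⁴ + x³ − 2x − 13.
Step 2: lead(4x⁴ + x³ − 2x − 13) ÷ lead(D) = 4x⁴ ÷ −x = −4x³. Subtract (−4x³)·D = 4x⁴ + 4x³. Remainder: −3x³ − 2x − 13.
Step 3: lead(−3x³ − 2x − 13) ÷ lead(D) = −3x³ ÷ −x = 3x². Subtract (3x²)·D = −3x³ − 3x². Remainder: 3x² − 2x − 13.
Step 4: lead(3x² − 2x − 13) ÷ lead(D) = 3x² ÷ −x = −3x. Subtract (−3x)·D = 3x² + 3x. Remainder: −5x − 13.
Step 5: lead(−5x − 13) ÷ lead(D) = −5x ÷ −x = 5. Subtract (5)·D = −5x − 5. Remainder: −8.

R = [-8]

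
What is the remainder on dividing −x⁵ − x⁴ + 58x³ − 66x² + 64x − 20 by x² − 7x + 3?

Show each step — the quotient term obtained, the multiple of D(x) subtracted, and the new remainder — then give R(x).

Step 1: lead(−x⁵ − x⁴ + 58x³ − 66x² + 64x − 20) ÷ lead(D) = −x⁵ ÷ x² = −x³. Subtract (−x³)·D = −x⁵ + 7x⁴ − 3x³. Remainder: −8x⁴ + 61x³ − 66x² + 64x − 20.
Step 2: lead(−8x⁴ + 61x³ − 66x² + 64x − 20) ÷ lead(D) = −8x⁴ ÷ x² = −8x². Subtract (−8x²)·D = −8x⁴ + 56x³ − 24x². Remainder: 5x³ − 42x² + 64x − 20.
Step 3: lead(5x³ − 42x² + 64x − 20) ÷ lead(D) = 5x³ ÷ x² = 5x. Subtract (5x)·D = 5x³ − 35x² + 15x. Remainder: −7x² + 49x − 20.
Step 4: lead(−7x² + 49x − 20) ÷ lead(D) = −7x² ÷ x² = −7. Subtract (−7)·D = −7x² + 49x − 21. Remainder: 1.

R(x) = 1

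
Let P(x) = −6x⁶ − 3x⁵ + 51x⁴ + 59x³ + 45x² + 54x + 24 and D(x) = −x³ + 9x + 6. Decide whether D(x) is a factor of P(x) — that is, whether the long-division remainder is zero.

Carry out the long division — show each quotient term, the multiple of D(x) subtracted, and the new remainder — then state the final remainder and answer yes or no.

R(x) = 0, so D(x) is a factor of P(x). yes

Step 1: lead(−6x⁶ − 3x⁵ + 51x⁴ + 59x³ + 45x² + 54x + 24) ÷ lead(D) = −6x⁶ ÷ −x³ = 6x³. Subtract (6x³)·D = −6x⁶ + 54x⁴ + 36x³. Remainder: −3x⁵ − 3x⁴ + 23x³ + 45x² + 54x + 24.
Step 2: lead(−3x⁵ − 3x⁴ + 23x³ + 45x² + 54x + 24) ÷ lead(D) = −3x⁵ ÷ −x³ = 3x². Subtract (3x²)·D = −3x⁵ + 27x³ + 18x². Remainder: −3x⁴ − 4x³ + 27x² + 54x + 24.
Step 3: lead(−3x⁴ − 4x³ + 27x² + 54x + 24) ÷ lead(D) = −3x⁴ ÷ −x³ = 3x. Subtract (3x)·D = −3x⁴ + 27x² + 18x. Remainder: −4x³ + 36x + 24.
Step 4: lead(−4x³ + 36x + 24) ÷ lead(D) = −4x³ ÷ −x³ = 4. Subtract (4)·D = −4x³ + 36x + 24. Remainder: 0.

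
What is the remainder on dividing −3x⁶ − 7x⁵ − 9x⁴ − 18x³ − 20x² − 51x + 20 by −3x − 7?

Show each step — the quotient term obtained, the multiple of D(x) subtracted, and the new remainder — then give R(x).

Step 1: lead(−3x⁶ − 7x⁵ − 9x⁴ − 18x³ − 20x² − 51x + 20) ÷ lead(D) = −3x⁶ ÷ −3x = x⁵. Subtract (x⁵)·D = −3x⁶ − 7x⁵. Remainder: −9x⁴ − 18x³ − 20x² − 51x + 20.
Step 2: lead(−9x⁴ − 18x³ − 20x² − 51x + 20) ÷ lead(D) = −9x⁴ ÷ −3x = 3x³. Subtract (3x³)·D = −9x⁴ − 21x³. Remainder: 3x³ − 20x² − 51x + 20.
Step 3: lead(3x³ − 20x² − 51x + 20) ÷ lead(D) = 3x³ ÷ −3x = −x². Subtract (−x²)·D = 3x³ + 7x². Remainder: −27x² − 51x + 20.
Step 4: lead(−27x² − 51x + 20) ÷ lead(D) = −27x² ÷ −3x = 9x. Subtract (9x)·D = −27x² − 63x. Remainder: 12x + 20.
Step 5: lead(12x + 20) ÷ lead(D) = 12x ÷ −3x = −4. Subtract (−4)·D = 12x + 28. Remainder: −8.

R(x) = −8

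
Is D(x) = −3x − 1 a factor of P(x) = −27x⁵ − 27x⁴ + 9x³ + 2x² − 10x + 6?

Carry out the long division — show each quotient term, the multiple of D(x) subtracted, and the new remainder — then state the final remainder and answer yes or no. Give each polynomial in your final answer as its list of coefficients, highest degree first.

R = [9], so D(x) is not a factor of P(x). no

Step 1: lead(−27x⁵ − 27x⁴ + 9x³ + 2x² − 10x + 6) ÷ lead(D) = −27x⁵ ÷ −3x = 9x⁴. Subtract (9x⁴)·D = −27x⁵ − 9x⁴. Remainder: −18x⁴ + 9x³ + 2x² − 10x + 6.
Step 2: lead(−18x⁴ + 9x³ + 2x² − 10x + 6) ÷ lead(D) = −18x⁴ ÷ −3x = 6x³. Subtract (6x³)·D = −18x⁴ − 6x³. Remainder: 15x³ + 2x² − 10x + 6.
Step 3: lead(15x³ + 2x² − 10x + 6) ÷ lead(D) = 15x³ ÷ −3x = −5x². Subtract (−5x²)·D = 15x³ + 5x². Remainder: −3x² − 10x + 6.
Step 4: lead(−3x² − 10x + 6) ÷ lead(D) = −3x² ÷ −3x = x. Subtract (x)·D = −3x² − x. Remainder: −9x + 6.
Step 5: lead(−9x + 6) ÷ lead(D) = −9x ÷ −3x = 3. Subtract (3)·D = −9x − 3. Remainder: 9.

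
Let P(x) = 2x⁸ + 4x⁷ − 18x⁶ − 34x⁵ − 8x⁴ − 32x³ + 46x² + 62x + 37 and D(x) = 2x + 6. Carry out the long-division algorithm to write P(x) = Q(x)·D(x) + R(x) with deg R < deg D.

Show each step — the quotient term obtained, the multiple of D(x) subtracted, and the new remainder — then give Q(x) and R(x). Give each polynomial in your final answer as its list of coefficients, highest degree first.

Q = [1, -1, -6, 1, -7, 5, 8, 7]; R = [-5]

Step 1: lead(2x⁸ + 4x⁷ − 18x⁶ − 34x⁵ − 8x⁴ − 32x³ + 46x² + 62x + 37) ÷ lead(D) = 2x⁸ ÷ 2x = x⁷. Subtract (x⁷)·D = 2x⁸ + 6x⁷. Remainder: −2x⁷ − 18x⁶ − 34x⁵ − 8x⁴ − 32x³ + 46x² + 62x + 37.
Step 2: lead(−2x⁷ − 18x⁶ − 34x⁵ − 8x⁴ − 32x³ + 46x² + 62x + 37) ÷ lead(D) = −2x⁷ ÷ 2x = −x⁶. Subtract (−x⁶)·D = −2x⁷ − 6x⁶. Remainder: −12x⁶ − 34x⁵ − 8x⁴ − 32x³ + 46x² + 62x + 37.
Step 3: lead(−12x⁶ − 34x⁵ − 8x⁴ − 32x³ + 46x² + 62x + 37) ÷ lead(D) = −12x⁶ ÷ 2x = −6x⁵. Subtract (−6x⁵)·D = −12x⁶ − 36x⁵. Remainder: 2x⁵ − 8x⁴ − 32x³ + 46x² + 62x + 37.
Step 4: lead(2x⁵ − 8x⁴ − 32x³ + 46x² + 62x + 37) ÷ lead(D) = 2x⁵ ÷ 2x = x⁴. Subtract (x⁴)·D = 2x⁵ + 6x⁴. Remainder: −14x⁴ − 32x³ + 46x² + 62x + 37.
Step 5: lead(−14x⁴ − 32x³ + 46x² + 62x + 37) ÷ lead(D) = −14x⁴ ÷ 2x = −7x³. Subtract (−7x³)·D = −14x⁴ − 42x³. Remainder: 10x³ + 46x² + 62x + 37.
Step 6: lead(10x³ + 46x² + 62x + 37) ÷ lead(D) = 10x³ ÷ 2x = 5x². Subtract (5x²)·D = 10x³ + 30x². Remainder: 16x² + 62x + 37.
Step 7: lead(16x² + 62x + 37) ÷ lead(D) = 16x² ÷ 2x = 8x. Subtract (8x)·D = 16x² + 48x. Remainder: 14x + 37.
Step 8: lead(14x + 37) ÷ lead(D) = 14x ÷ 2x = 7. Subtract (7)·D = 14x + 42. Remainder: −5.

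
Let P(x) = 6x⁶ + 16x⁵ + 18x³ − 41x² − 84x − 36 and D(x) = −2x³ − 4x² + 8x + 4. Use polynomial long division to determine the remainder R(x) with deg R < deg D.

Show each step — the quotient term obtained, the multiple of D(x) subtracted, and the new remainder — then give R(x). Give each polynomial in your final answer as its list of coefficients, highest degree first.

Step 1: lead(6x⁶ + 16x⁵ + 18x³ − 41x² − 84x − 36) ÷ lead(D) = 6x⁶ ÷ −2x³ = −3x³. Subtract (−3x³)·D = 6x⁶ + 12x⁵ − 24x⁴ − 12x³. Remainder: 4x⁵ + 24x⁴ + 30x³ − 41x² − 84x − 36.
Step 2: lead(4x⁵ + 24x⁴ + 30x³ − 41x² − 84x − 36) ÷ lead(D) = 4x⁵ ÷ −2x³ = −2x². Subtract (−2x²)·D = 4x⁵ + 8x⁴ − 16x³ − 8x². Remainder: 16x⁴ + 46x³ − 33x² − 84x − 36.
Step 3: lead(16x⁴ + 46x³ − 33x² − 84x − 36) ÷ lead(D) = 16x⁴ ÷ −2x³ = −8x. Subtract (−8x)·D = 16x⁴ + 32x³ − 64x² − 32x. Remainder: 14x³ + 31x² − 52x − 36.
Step 4: lead(14x³ + 31x² − 52x − 36) ÷ lead(D) = 14x³ ÷ −2x³ = −7. Subtract (−7)·D = 14x³ + 28x² − 56x − 28. Remainder: 3x² + 4x − 8.

R = [3, 4, -8]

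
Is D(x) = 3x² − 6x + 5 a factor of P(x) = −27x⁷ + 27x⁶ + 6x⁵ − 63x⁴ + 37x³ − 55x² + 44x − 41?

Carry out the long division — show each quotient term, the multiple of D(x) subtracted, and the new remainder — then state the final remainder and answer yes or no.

Step 1: lead(−27x⁷ + 27x⁶ + 6x⁵ − 63x⁴ + 37x³ − 55x² + 44x − 41) ÷ lead(D) = −27x⁷ ÷ 3x² = −9x⁵. Subtract (−9x⁵)·D = −27x⁷ + 54x⁶ − 45x⁵. Remainder: −27x⁶ + 51x⁵ − 63x⁴ + 37x³ − 55x² + 44x − 41.
Step 2: lead(−27x⁶ + 51x⁵ − 63x⁴ + 37x³ − 55x² + 44x − 41) ÷ lead(D) = −27x⁶ ÷ 3x² = −9x⁴. Subtract (−9x⁴)·D = −27x⁶ + 54x⁵ − 45x⁴. Remainder: −3x⁵ − 18x⁴ + 37x³ − 55x² + 44x − 41.
Step 3: lead(−3x⁵ − 18x⁴ + 37x³ − 55x² + 44x − 41) ÷ lead(D) = −3x⁵ ÷ 3x² = −x³. Subtract (−x³)·D = −3x⁵ + 6x⁴ − 5x³. Remainder: −24x⁴ + 42x³ − 55x² + 44x − 41.
Step 4: lead(−24x⁴ + 42x³ − 55x² + 44x − 41) ÷ lead(D) = −24x⁴ ÷ 3x² = −8x². Subtract (−8x²)·D = −24x⁴ + 48x³ − 40x². Remainder: −6x³ − 15x² + 44x − 41.
Step 5: lead(−6x³ − 15x² + 44x − 41) ÷ lead(D) = −6x³ ÷ 3x² = −2x. Subtract (−2x)·D = −6x³ + 12x² − 10x. Remainder: −27x² + 54x − 41.
Step 6: lead(−27x² + 54x − 41) ÷ lead(D) = −27x² ÷ 3x² = −9. Subtract (−9)·D = −27x² + 54x − 45. Remainder: 4.

R(x) = 4, so D(x) is not a factor of P(x). no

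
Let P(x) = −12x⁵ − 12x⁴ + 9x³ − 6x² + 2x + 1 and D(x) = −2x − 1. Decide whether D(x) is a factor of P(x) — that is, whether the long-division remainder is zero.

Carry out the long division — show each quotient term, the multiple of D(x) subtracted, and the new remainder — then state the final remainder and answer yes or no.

Step 1: lead(−12x⁵ − 12x⁴ + 9x³ − 6x² + 2x + 1) ÷ lead(D) = −12x⁵ ÷ −2x = 6x⁴. Subtract (6x⁴)·D = −12x⁵ − 6x⁴. Remainder: −6x⁴ + 9x³ − 6x² + 2x + 1.
Step 2: lead(−6x⁴ + 9x³ − 6x² + 2x + 1) ÷ lead(D) = −6x⁴ ÷ −2x = 3x³. Subtract (3x³)·D = −6x⁴ − 3x³. Remainder: 12x³ − 6x² + 2x + 1.
Step 3: lead(12x³ − 6x² + 2x + 1) ÷ lead(D) = 12x³ ÷ −2x = −6x². Subtract (−6x²)·D = 12x³ + 6x². Remainder: −12x² + 2x + 1.
Step 4: lead(−12x² + 2x + 1) ÷ lead(D) = −12x² ÷ −2x = 6x. Subtract (6x)·D = −12x² − 6x. Remainder: 8x + 1.
Step 5: lead(8x + 1) ÷ lead(D) = 8x ÷ −2x = −4. Subtract (−4)·D = 8x + 4. Remainder: −3.

R(x) = −3, so D(x) is not a factor of P(x). no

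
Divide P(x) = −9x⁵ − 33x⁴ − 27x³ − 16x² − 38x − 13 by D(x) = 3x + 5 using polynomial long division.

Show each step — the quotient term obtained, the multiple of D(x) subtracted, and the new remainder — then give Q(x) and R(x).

Q(x) = −3x⁴ − 6x³ + x² − 7x − 1; R(x) = −8

Step 1: lead(−9x⁵ − 33x⁴ − 27x³ − 16x² − 38x − 13) ÷ lead(D) = −9x⁵ ÷ 3x = −3x⁴. Subtract (−3x⁴)·D = −9x⁵ − 15x⁴. Remainder: −18x⁴ − 27x³ − 16x² − 38x − 13.
Step 2: lead(−18x⁴ − 27x³ − 16x² − 38x − 13) ÷ lead(D) = −18x⁴ ÷ 3x = −6x³. Subtract (−6x³)·D = −18x⁴ − 30x³. Remainder: 3x³ − 16x² − 38x − 13.
Step 3: lead(3x³ − 16x² − 38x − 13) ÷ lead(D) = 3x³ ÷ 3x = x². Subtract (x²)·D = 3x³ + 5x². Remainder: −21x² − 38x − 13.
Step 4: lead(−21x² − 38x − 13) ÷ lead(D) = −21x² ÷ 3x = −7x. Subtract (−7x)·D = −21x² − 35x. Remainder: −3x − 13.
Step 5: lead(−3x − 13) ÷ lead(D) = −3x ÷ 3x = −1. Subtract (−1)·D = −3x − 5. Remainder: −8.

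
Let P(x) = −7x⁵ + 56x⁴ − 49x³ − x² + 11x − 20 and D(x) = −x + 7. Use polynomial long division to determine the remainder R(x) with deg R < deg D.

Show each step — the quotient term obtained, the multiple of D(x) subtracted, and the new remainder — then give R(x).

Step 1: lead(−7x⁵ + 56x⁴ − 49x³ − x² + 11x − 20) ÷ lead(D) = −7x⁵ ÷ −x = 7x⁴. Subtract (7x⁴)·D = −7x⁵ + 49x⁴. Remainder: 7x⁴ − 49x³ − x² + 11x − 20.
Step 2: lead(7x⁴ − 49x³ − x² + 11x − 20) ÷ lead(D) = 7x⁴ ÷ −x = −7x³. Subtract (−7x³)·D = 7x⁴ − 49x³. Remainder: −x² + 11x − 20.
Step 3: lead(−x² + 11x − 20) ÷ lead(D) = −x² ÷ −x = x. Subtract (x)·D = −x² + 7x. Remainder: 4x − 20.
Step 4: lead(4x − 20) ÷ lead(D) = 4x ÷ −x = −4. Subtract (−4)·D = 4x − 28. Remainder: 8.

R(x) = 8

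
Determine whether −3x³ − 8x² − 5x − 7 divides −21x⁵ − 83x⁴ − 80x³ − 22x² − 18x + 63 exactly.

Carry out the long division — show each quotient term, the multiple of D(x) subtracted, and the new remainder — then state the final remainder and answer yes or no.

R(x) = 0, so D(x) is a factor of P(x). yes

Step 1: lead(−21x⁵ − 83x⁴ − 80x³ − 22x² − 18x + 63) ÷ lead(D) = −21x⁵ ÷ −3x³ = 7x². Subtract (7x²)·D = −21x⁵ − 56x⁴ − 35x³ − 49x². Remainder: −27x⁴ − 45x³ + 27x² − 18x + 63.
Step 2: lead(−27x⁴ − 45x³ + 27x² − 18x + 63) ÷ lead(D) = −27x⁴ ÷ −3x³ = 9x. Subtract (9x)·D = −27x⁴ − 72x³ − 45x² − 63x. Remainder: 27x³ + 72x² + 45x + 63.
Step 3: lead(27x³ + 72x² + 45x + 63) ÷ lead(D) = 27x³ ÷ −3x³ = −9. Subtract (−9)·D = 27x³ + 72x² + 45x + 63. Remainder: 0.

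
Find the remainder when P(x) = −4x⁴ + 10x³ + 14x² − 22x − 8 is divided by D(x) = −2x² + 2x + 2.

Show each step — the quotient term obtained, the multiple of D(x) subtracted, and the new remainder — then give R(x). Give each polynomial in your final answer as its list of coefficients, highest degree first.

R = [8]

Step 1: lead(−4x⁴ + 10x³ + 14x² − 22x − 8) ÷ lead(D) = −4x⁴ ÷ −2x² = 2x². Subtract (2x²)·D = −4x⁴ + 4x³ + 4x². Remainder: 6x³ + 10x² − 22x − 8.
Step 2: lead(6x³ + 10x² − 22x − 8) ÷ lead(D) = 6x³ ÷ −2x² = −3x. Subtract (−3x)·D = 6x³ − 6x² − 6x. Remainder: 16x² − 16x − 8.
Step 3: lead(16x² − 16x − 8) ÷ lead(D) = 16x² ÷ −2x² = −8. Subtract (−8)·D = 16x² − 16x − 16. Remainder: 8.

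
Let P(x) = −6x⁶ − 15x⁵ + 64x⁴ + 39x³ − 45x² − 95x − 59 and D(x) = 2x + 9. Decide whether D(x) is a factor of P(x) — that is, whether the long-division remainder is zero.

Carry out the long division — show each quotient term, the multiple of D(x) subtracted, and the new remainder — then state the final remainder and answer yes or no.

Step 1: lead(−6x⁶ − 15x⁵ + 64x⁴ + 39x³ − 45x² − 95x − 59) ÷ lead(D) = −6x⁶ ÷ 2x = −3x⁵. Subtract (−3x⁵)·D = −6x⁶ − 27x⁵. Remainder: 12x⁵ + 64x⁴ + 39x³ − 45x² − 95x − 59.
Step 2: lead(12x⁵ + 64x⁴ + 39x³ − 45x² − 95x − 59) ÷ lead(D) = 12x⁵ ÷ 2x = 6x⁴. Subtract (6x⁴)·D = 12x⁵ + 54x⁴. Remainder: 10x⁴ + 39x³ − 45x² − 95x − 59.
Step 3: lead(10x⁴ + 39x³ − 45x² − 95x − 59) ÷ lead(D) = 10x⁴ ÷ 2x = 5x³. Subtract (5x³)·D = 10x⁴ + 45x³. Remainder: −6x³ − 45x² − 95x − 59.
Step 4: lead(−6x³ − 45x² − 95x − 59) ÷ lead(D) = −6x³ ÷ 2x = −3x². Subtract (−3x²)·D = −6x³ − 27x². Remainder: −18x² − 95x − 59.
Step 5: lead(−18x² − 95x − 59) ÷ lead(D) = −18x² ÷ 2x = −9x. Subtract (−9x)·D = −18x² − 81x. Remainder: −14x − 59.
Step 6: lead(−14x − 59) ÷ lead(D) = −14x ÷ 2x = −7. Subtract (−7)·D = −14x − 63. Remainder: 4.

R(x) = 4, so D(x) is not a factor of P(x). no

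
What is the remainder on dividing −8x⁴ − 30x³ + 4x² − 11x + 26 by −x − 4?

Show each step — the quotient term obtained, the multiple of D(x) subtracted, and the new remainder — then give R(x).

Step 1: lead(−8x⁴ − 30x³ + 4x² − 11x + 26) ÷ lead(D) = −8x⁴ ÷ −x = 8x³. Subtract (8x³)·D = −8x⁴ − 32x³. Remainder: 2x³ + 4x² − 11x + 26.
Step 2: lead(2x³ + 4x² − 11x + 26) ÷ lead(D) = 2x³ ÷ −x = −2x². Subtract (−2x²)·D = 2x³ + 8x². Remainder: −4x² − 11x + 26.
Step 3: lead(−4x² − 11x + 26) ÷ lead(D) = −4x² ÷ −x = 4x. Subtract (4x)·D = −4x² − 16x. Remainder: 5x + 26.
Step 4: lead(5x + 26) ÷ lead(D) = 5x ÷ −x = −5. Subtract (−5)·D = 5x + 20. Remainder: 6.

R(x) = 6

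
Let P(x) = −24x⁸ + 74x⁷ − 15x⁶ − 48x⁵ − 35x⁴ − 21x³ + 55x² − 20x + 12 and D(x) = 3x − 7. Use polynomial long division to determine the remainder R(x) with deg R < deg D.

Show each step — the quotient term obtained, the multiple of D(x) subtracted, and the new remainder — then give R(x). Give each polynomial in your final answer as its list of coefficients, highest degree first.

R = [-2]

Step 1: lead(−24x⁸ + 74x⁷ − 15x⁶ − 48x⁵ − 35x⁴ − 21x³ + 55x² − 20x + 12) ÷ lead(D) = −24x⁸ ÷ 3x = −8x⁷. Subtract (−8x⁷)·D = −24x⁸ + 56x⁷. Remainder: 18x⁷ − 15x⁶ − 48x⁵ − 35x⁴ − 21x³ + 55x² − 20x + 12.
Step 2: lead(18x⁷ − 15x⁶ − 48x⁵ − 35x⁴ − 21x³ + 55x² − 20x + 12) ÷ lead(D) = 18x⁷ ÷ 3x = 6x⁶. Subtract (6x⁶)·D = 18x⁷ − 42x⁶. Remainder: 27x⁶ − 48x⁵ − 35x⁴ − 21x³ + 55x² − 20x + 12.
Step 3: lead(27x⁶ − 48x⁵ − 35x⁴ − 21x³ + 55x² − 20x + 12) ÷ lead(D) = 27x⁶ ÷ 3x = 9x⁵. Subtract (9x⁵)·D = 27x⁶ − 63x⁵. Remainder: 15x⁵ − 35x⁴ − 21x³ + 55x² − 20x + 12.
Step 4: lead(15x⁵ − 35x⁴ − 21x³ + 55x² − 20x + 12) ÷ lead(D) = 15x⁵ ÷ 3x = 5x⁴. Subtract (5x⁴)·D = 15x⁵ − 35x⁴. Remainder: −21x³ + 55x² − 20x + 12.
Step 5: lead(−21x³ + 55x² − 20x + 12) ÷ lead(D) = −21x³ ÷ 3x = −7x². Subtract (−7x²)·D = −21x³ + 49x². Remainder: 6x² − 20x + 12.
Step 6: lead(6x² − 20x + 12) ÷ lead(D) = 6x² ÷ 3x = 2x. Subtract (2x)·D = 6x² − 14x. Remainder: −6x + 12.
Step 7: lead(−6x + 12) ÷ lead(D) = −6x ÷ 3x = −2. Subtract (−2)·D = −6x + 14. Remainder: −2.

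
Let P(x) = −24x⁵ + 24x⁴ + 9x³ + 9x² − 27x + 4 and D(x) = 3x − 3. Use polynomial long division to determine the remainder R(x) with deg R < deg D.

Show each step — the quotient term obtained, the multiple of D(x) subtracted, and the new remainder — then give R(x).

Step 1: lead(−24x⁵ + 24x⁴ + 9x³ + 9x² − 27x + 4) ÷ lead(D) = −24x⁵ ÷ 3x = −8x⁴. Subtract (−8x⁴)·D = −24x⁵ + 24x⁴. Remainder: 9x³ + 9x² − 27x + 4.
Step 2: lead(9x³ + 9x² − 27x + 4) ÷ lead(D) = 9x³ ÷ 3x = 3x². Subtract (3x²)·D = 9x³ − 9x². Remainder: 18x² − 27x + 4.
Step 3: lead(18x² − 27x + 4) ÷ lead(D) = 18x² ÷ 3x = 6x. Subtract (6x)·D = 18x² − 18x. Remainder: −9x + 4.
Step 4: lead(−9x + 4) ÷ lead(D) = −9x ÷ 3x = −3. Subtract (−3)·D = −9x + 9. Remainder: −5.

R(x) = −5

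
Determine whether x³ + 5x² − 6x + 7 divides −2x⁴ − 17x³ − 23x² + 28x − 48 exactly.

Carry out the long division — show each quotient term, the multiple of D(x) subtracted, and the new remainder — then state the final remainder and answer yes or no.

R(x) = 1, so D(x) is not a factor of P(x). no

Step 1: lead(−2x⁴ − 17x³ − 23x² + 28x − 48) ÷ lead(D) = −2x⁴ ÷ x³ = −2x. Subtract (−2x)·D = −2x⁴ − 10x³ + 12x² − 14x. Remainder: −7x³ − 35x² + 42x − 48.
Step 2: lead(−7x³ − 35x² + 42x − 48) ÷ lead(D) = −7x³ ÷ x³ = −7. Subtract (−7)·D = −7x³ − 35x² + 42x − 49. Remainder: 1.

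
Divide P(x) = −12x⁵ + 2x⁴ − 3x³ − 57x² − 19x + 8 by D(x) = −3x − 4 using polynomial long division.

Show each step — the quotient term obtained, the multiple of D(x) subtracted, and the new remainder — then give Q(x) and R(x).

Q(x) = 4x⁴ − 6x³ + 9x² + 7x − 3; R(x) = −4

Step 1: lead(−12x⁵ + 2x⁴ − 3x³ − 57x² − 19x + 8) ÷ lead(D) = −12x⁵ ÷ −3x = 4x⁴. Subtract (4x⁴)·D = −12x⁵ − 16x⁴. Remainder: 18x⁴ − 3x³ − 57x² − 19x + 8.
Step 2: lead(18x⁴ − 3x³ − 57x² − 19x + 8) ÷ lead(D) = 18x⁴ ÷ −3x = −6x³. Subtract (−6x³)·D = 18x⁴ + 24x³. Remainder: −27x³ − 57x² − 19x + 8.
Step 3: lead(−27x³ − 57x² − 19x + 8) ÷ lead(D) = −27x³ ÷ −3x = 9x². Subtract (9x²)·D = −27x³ − 36x². Remainder: −21x² − 19x + 8.
Step 4: lead(−21x² − 19x + 8) ÷ lead(D) = −21x² ÷ −3x = 7x. Subtract (7x)·D = −21x² − 28x. Remainder: 9x + 8.
Step 5: lead(9x + 8) ÷ lead(D) = 9x ÷ −3x = −3. Subtract (−3)·D = 9x + 12. Remainder: −4.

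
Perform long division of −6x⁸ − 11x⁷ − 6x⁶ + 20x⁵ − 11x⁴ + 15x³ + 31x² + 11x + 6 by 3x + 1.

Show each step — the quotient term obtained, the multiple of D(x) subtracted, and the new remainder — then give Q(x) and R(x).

Step 1: lead(−6x⁸ − 11x⁷ − 6x⁶ + 20x⁵ − 11x⁴ + 15x³ + 31x² + 11x + 6) ÷ lead(D) = −6x⁸ ÷ 3x = −2x⁷. Subtract (−2x⁷)·D = −6x⁸ − 2x⁷. Remainder: −9x⁷ − 6x⁶ + 20x⁵ − 11x⁴ + 15x³ + 31x² + 11x + 6.
Step 2: lead(−9x⁷ − 6x⁶ + 20x⁵ − 11x⁴ + 15x³ + 31x² + 11x + 6) ÷ lead(D) = −9x⁷ ÷ 3x = −3x⁶. Subtract (−3x⁶)·D = −9x⁷ − 3x⁶. Remainder: −3x⁶ + 20x⁵ − 11x⁴ + 15x³ + 31x² + 11x + 6.
Step 3: lead(−3x⁶ + 20x⁵ − 11x⁴ + 15x³ + 31x² + 11x + 6) ÷ lead(D) = −3x⁶ ÷ 3x = −x⁵. Subtract (−x⁵)·D = −3x⁶ − x⁵. Remainder: 21x⁵ − 11x⁴ + 15x³ + 31x² + 11x + 6.
Step 4: lead(21x⁵ − 11x⁴ + 15x³ + 31x² + 11x + 6) ÷ lead(D) = 21x⁵ ÷ 3x = 7x⁴. Subtract (7x⁴)·D = 21x⁵ + 7x⁴. Remainder: −18x⁴ + 15x³ + 31x² + 11x + 6.
Step 5: lead(−18x⁴ + 15x³ + 31x² + 11x + 6) ÷ lead(D) = −18x⁴ ÷ 3x = −6x³. Subtract (−6x³)·D = −18x⁴ − 6x³. Remainder: 21x³ + 31x² + 11x + 6.
Step 6: lead(21x³ + 31x² + 11x + 6) ÷ lead(D) = 21x³ ÷ 3x = 7x². Subtract (7x²)·D = 21x³ + 7x². Remainder: 24x² + 11x + 6.
Step 7: lead(24x² + 11x + 6) ÷ lead(D) = 24x² ÷ 3x = 8x. Subtract (8x)·D = 24x² + 8x. Remainder: 3x + 6.
Step 8: lead(3x + 6) ÷ lead(D) = 3x ÷ 3x = 1. Subtract (1)·D = 3x + 1. Remainder: 5.

Q(x) = −2x⁷ − 3x⁶ − x⁵ + 7x⁴ − 6x³ + 7x² + 8x + 1; R(x) = 5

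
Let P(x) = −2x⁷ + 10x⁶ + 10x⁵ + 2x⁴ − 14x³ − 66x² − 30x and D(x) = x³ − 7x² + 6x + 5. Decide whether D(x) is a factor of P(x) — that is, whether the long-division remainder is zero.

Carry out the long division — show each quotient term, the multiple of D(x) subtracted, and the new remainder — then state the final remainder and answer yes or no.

Step 1: lead(−2x⁷ + 10x⁶ + 10x⁵ + 2x⁴ − 14x³ − 66x² − 30x) ÷ lead(D) = −2x⁷ ÷ x³ = −2x⁴. Subtract (−2x⁴)·D = −2x⁷ + 14x⁶ − 12x⁵ − 10x⁴. Remainder: −4x⁶ + 22x⁵ + 12x⁴ − 14x³ − 66x² − 30x.
Step 2: lead(−4x⁶ + 22x⁵ + 12x⁴ − 14x³ − 66x² − 30x) ÷ lead(D) = −4x⁶ ÷ x³ = −4x³. Subtract (−4x³)·D = −4x⁶ + 28x⁵ − 24x⁴ − 20x³. Remainder: −6x⁵ + 36x⁴ + 6x³ − 66x² − 30x.
Step 3: lead(−6x⁵ + 36x⁴ + 6x³ − 66x² − 30x) ÷ lead(D) = −6x⁵ ÷ x³ = −6x². Subtract (−6x²)·D = −6x⁵ + 42x⁴ − 36x³ − 30x². Remainder: −6x⁴ + 42x³ − 36x² − 30x.
Step 4: lead(−6x⁴ + 42x³ − 36x² − 30x) ÷ lead(D) = −6x⁴ ÷ x³ = −6x. Subtract (−6x)·D = −6x⁴ + 42x³ − 36x² − 30x. Remainder: 0.

R(x) = 0, so D(x) is a factor of P(x). yes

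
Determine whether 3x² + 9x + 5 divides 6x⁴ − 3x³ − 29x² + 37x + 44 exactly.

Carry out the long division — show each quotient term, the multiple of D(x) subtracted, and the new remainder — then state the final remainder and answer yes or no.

R(x) = 4, so D(x) is not a factor of P(x). no

Step 1: lead(6x⁴ − 3x³ − 29x² + 37x + 44) ÷ lead(D) = 6x⁴ ÷ 3x² = 2x². Subtract (2x²)·D = 6x⁴ + 18x³ + 10x². Remainder: −21x³ − 39x² + 37x + 44.
Step 2: lead(−21x³ − 39x² + 37x + 44) ÷ lead(D) = −21x³ ÷ 3x² = −7x. Subtract (−7x)·D = −21x³ − 63x² − 35x. Remainder: 24x² + 72x + 44.
Step 3: lead(24x² + 72x + 44) ÷ lead(D) = 24x² ÷ 3x² = 8. Subtract (8)·D = 24x² + 72x + 40. Remainder: 4.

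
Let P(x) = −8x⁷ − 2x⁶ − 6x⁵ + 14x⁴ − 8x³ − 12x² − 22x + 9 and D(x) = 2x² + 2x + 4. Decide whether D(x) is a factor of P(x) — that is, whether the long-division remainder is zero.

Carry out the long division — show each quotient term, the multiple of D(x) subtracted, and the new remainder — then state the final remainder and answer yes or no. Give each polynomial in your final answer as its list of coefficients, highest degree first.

R = [-3], so D(x) is not a factor of P(x). no

Step 1: lead(−8x⁷ − 2x⁶ − 6x⁵ + 14x⁴ − 8x³ − 12x² − 22x + 9) ÷ lead(D) = −8x⁷ ÷ 2x² = −4x⁵. Subtract (−4x⁵)·D = −8x⁷ − 8x⁶ − 16x⁵. Remainder: 6x⁶ + 10x⁵ + 14x⁴ − 8x³ − 12x² − 22x + 9.
Step 2: lead(6x⁶ + 10x⁵ + 14x⁴ − 8x³ − 12x² − 22x + 9) ÷ lead(D) = 6x⁶ ÷ 2x² = 3x⁴. Subtract (3x⁴)·D = 6x⁶ + 6x⁵ + 12x⁴. Remainder: 4x⁵ + 2x⁴ − 8x³ − 12x² − 22x + 9.
Step 3: lead(4x⁵ + 2x⁴ − 8x³ − 12x² − 22x + 9) ÷ lead(D) = 4x⁵ ÷ 2x² = 2x³. Subtract (2x³)·D = 4x⁵ + 4x⁴ + 8x³. Remainder: −2x⁴ − 16x³ − 12x² − 22x + 9.
Step 4: lead(−2x⁴ − 16x³ − 12x² − 22x + 9) ÷ lead(D) = −2x⁴ ÷ 2x² = −x². Subtract (−x²)·D = −2x⁴ − 2x³ − 4x². Remainder: −14x³ − 8x² − 22x + 9.
Step 5: lead(−14x³ − 8x² − 22x + 9) ÷ lead(D) = −14x³ ÷ 2x² = −7x. Subtract (−7x)·D = −14x³ − 14x² − 28x. Remainder: 6x² + 6x + 9.
Step 6: lead(6x² + 6x + 9) ÷ lead(D) = 6x² ÷ 2x² = 3. Subtract (3)·D = 6x² + 6x + 12. Remainder: −3.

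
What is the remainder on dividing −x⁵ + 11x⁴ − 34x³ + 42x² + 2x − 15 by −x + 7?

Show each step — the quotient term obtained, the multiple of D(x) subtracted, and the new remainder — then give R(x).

Step 1: lead(−x⁵ + 11x⁴ − 34x³ + 42x² + 2x − 15) ÷ lead(D) = −x⁵ ÷ −x = x⁴. Subtract (x⁴)·D = −x⁵ + 7x⁴. Remainder: 4x⁴ − 34x³ + 42x² + 2x − 15.
Step 2: lead(4x⁴ − 34x³ + 42x² + 2x − 15) ÷ lead(D) = 4x⁴ ÷ −x = −4x³. Subtract (−4x³)·D = 4x⁴ − 28x³. Remainder: −6x³ + 42x² + 2x − 15.
Step 3: lead(−6x³ + 42x² + 2x − 15) ÷ lead(D) = −6x³ ÷ −x = 6x². Subtract (6x²)·D = −6x³ + 42x². Remainder: 2x − 15.
Step 4: lead(2x − 15) ÷ lead(D) = 2x ÷ −x = −2. Subtract (−2)·D = 2x − 14. Remainder: −1.

R(x) = −1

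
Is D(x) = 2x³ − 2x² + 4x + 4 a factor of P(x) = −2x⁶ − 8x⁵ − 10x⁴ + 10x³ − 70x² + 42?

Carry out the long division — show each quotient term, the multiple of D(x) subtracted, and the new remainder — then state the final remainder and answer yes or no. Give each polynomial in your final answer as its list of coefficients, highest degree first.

Step 1: lead(−2x⁶ − 8x⁵ − 10x⁴ + 10x³ − 70x² + 42) ÷ lead(D) = −2x⁶ ÷ 2x³ = −x³. Subtract (−x³)·D = −2x⁶ + 2x⁵ − 4x⁴ − 4x³. Remainder: −10x⁵ − 6x⁴ + 14x³ − 70x² + 42.
Step 2: lead(−10x⁵ − 6x⁴ + 14x³ − 70x² + 42) ÷ lead(D) = −10x⁵ ÷ 2x³ = −5x². Subtract (−5x²)·D = −10x⁵ + 10x⁴ − 20x³ − 20x². Remainder: −16x⁴ + 34x³ − 50x² + 42.
Step 3: lead(−16x⁴ + 34x³ − 50x² + 42) ÷ lead(D) = −16x⁴ ÷ 2x³ = −8x. Subtract (−8x)·D = −16x⁴ + 16x³ − 32x² − 32x. Remainder: 18x³ − 18x² + 32x + 42.
Step 4: lead(18x³ − 18x² + 32x + 42) ÷ lead(D) = 18x³ ÷ 2x³ = 9. Subtract (9)·D = 18x³ − 18x² + 36x + 36. Remainder: −4x + 6.

R = [-4, 6], so D(x) is not a factor of P(x). no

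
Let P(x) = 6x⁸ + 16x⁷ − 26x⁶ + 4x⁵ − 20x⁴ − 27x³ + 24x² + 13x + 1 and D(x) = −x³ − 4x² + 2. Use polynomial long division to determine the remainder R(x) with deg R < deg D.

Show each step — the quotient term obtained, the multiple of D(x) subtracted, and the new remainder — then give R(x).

Step 1: lead(6x⁸ + 16x⁷ − 26x⁶ + 4x⁵ − 20x⁴ − 27x³ + 24x² + 13x + 1) ÷ lead(D) = 6x⁸ ÷ −x³ = −6x⁵. Subtract (−6x⁵)·D = 6x⁸ + 24x⁷ − 12x⁵. Remainder: −8x⁷ − 26x⁶ + 16x⁵ − 20x⁴ − 27x³ + 24x² + 13x + 1.
Step 2: lead(−8x⁷ − 26x⁶ + 16x⁵ − 20x⁴ − 27x³ + 24x² + 13x + 1) ÷ lead(D) = −8x⁷ ÷ −x³ = 8x⁴. Subtract (8x⁴)·D = −8x⁷ − 32x⁶ + 16x⁴. Remainder: 6x⁶ + 16x⁵ − 36x⁴ − 27x³ + 24x² + 13x + 1.
Step 3: lead(6x⁶ + 16x⁵ − 36x⁴ − 27x³ + 24x² + 13x + 1) ÷ lead(D) = 6x⁶ ÷ −x³ = −6x³. Subtract (−6x³)·D = 6x⁶ + 24x⁵ − 12x³. Remainder: −8x⁵ − 36x⁴ − 15x³ + 24x² + 13x + 1.
Step 4: lead(−8x⁵ − 36x⁴ − 15x³ + 24x² + 13x + 1) ÷ lead(D) = −8x⁵ ÷ −x³ = 8x². Subtract (8x²)·D = −8x⁵ − 32x⁴ + 16x². Remainder: −4x⁴ − 15x³ + 8x² + 13x + 1.
Step 5: lead(−4x⁴ − 15x³ + 8x² + 13x + 1) ÷ lead(D) = −4x⁴ ÷ −x³ = 4x. Subtract (4x)·D = −4x⁴ − 16x³ + 8x. Remainder: x³ + 8x² + 5x + 1.
Step 6: lead(x³ + 8x² + 5x + 1) ÷ lead(D) = x³ ÷ −x³ = −1. Subtract (−1)·D = x³ + 4x² − 2. Remainder: 4x² + 5x + 3.

R(x) = 4x² + 5x + 3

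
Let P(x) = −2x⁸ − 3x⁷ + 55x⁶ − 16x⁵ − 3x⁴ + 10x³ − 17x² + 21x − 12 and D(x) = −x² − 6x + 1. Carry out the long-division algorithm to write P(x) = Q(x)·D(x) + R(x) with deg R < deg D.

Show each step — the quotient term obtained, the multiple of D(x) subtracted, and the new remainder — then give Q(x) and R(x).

Step 1: lead(−2x⁸ − 3x⁷ + 55x⁶ − 16x⁵ − 3x⁴ + 10x³ − 17x² + 21x − 12) ÷ lead(D) = −2x⁸ ÷ −x² = 2x⁶. Subtract (2x⁶)·D = −2x⁸ − 12x⁷ + 2x⁶. Remainder: 9x⁷ + 53x⁶ − 16x⁵ − 3x⁴ + 10x³ − 17x² + 21x − 12.
Step 2: lead(9x⁷ + 53x⁶ − 16x⁵ − 3x⁴ + 10x³ − 17x² + 21x − 12) ÷ lead(D) = 9x⁷ ÷ −x² = −9x⁵. Subtract (−9x⁵)·D = 9x⁷ + 54x⁶ − 9x⁵. Remainder: −x⁶ − 7x⁵ − 3x⁴ + 10x³ − 17x² + 21x − 12.
Step 3: lead(−x⁶ − 7x⁵ − 3x⁴ + 10x³ − 17x² + 21x − 12) ÷ lead(D) = −x⁶ ÷ −x² = x⁴. Subtract (x⁴)·D = −x⁶ − 6x⁵ + x⁴. Remainder: −x⁵ − 4x⁴ + 10x³ − 17x² + 21x − 12.
Step 4: lead(−x⁵ − 4x⁴ + 10x³ − 17x² + 21x − 12) ÷ lead(D) = −x⁵ ÷ −x² = x³. Subtract (x³)·D = −x⁵ − 6x⁴ + x³. Remainder: 2x⁴ + 9x³ − 17x² + 21x − 12.
Step 5: lead(2x⁴ + 9x³ − 17x² + 21x − 12) ÷ lead(D) = 2x⁴ ÷ −x² = −2x². Subtract (−2x²)·D = 2x⁴ + 12x³ − 2x². Remainder: −3x³ − 15x² + 21x − 12.
Step 6: lead(−3x³ − 15x² + 21x − 12) ÷ lead(D) = −3x³ ÷ −x² = 3x. Subtract (3x)·D = −3x³ − 18x² + 3x. Remainder: 3x² + 18x − 12.
Step 7: lead(3x² + 18x − 12) ÷ lead(D) = 3x² ÷ −x² = −3. Subtract (−3)·D = 3x² + 18x − 3. Remainder: −9.

Q(x) = 2x⁶ − 9x⁵ + x⁴ + x³ − 2x² + 3x − 3; R(x) = −9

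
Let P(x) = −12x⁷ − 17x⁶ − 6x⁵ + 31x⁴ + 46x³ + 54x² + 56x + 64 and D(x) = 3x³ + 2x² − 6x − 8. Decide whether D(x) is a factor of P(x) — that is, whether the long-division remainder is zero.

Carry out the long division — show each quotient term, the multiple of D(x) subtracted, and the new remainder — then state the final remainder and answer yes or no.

Step 1: lead(−12x⁷ − 17x⁶ − 6x⁵ + 31x⁴ + 46x³ + 54x² + 56x + 64) ÷ lead(D) = −12x⁷ ÷ 3x³ = −4x⁴. Subtract (−4x⁴)·D = −12x⁷ − 8x⁶ + 24x⁵ + 32x⁴. Remainder: −9x⁶ − 30x⁵ − x⁴ + 46x³ + 54x² + 56x + 64.
Step 2: lead(−9x⁶ − 30x⁵ − x⁴ + 46x³ + 54x² + 56x + 64) ÷ lead(D) = −9x⁶ ÷ 3x³ = −3x³. Subtract (−3x³)·D = −9x⁶ − 6x⁵ + 18x⁴ + 24x³. Remainder: −24x⁵ − 19x⁴ + 22x³ + 54x² + 56x + 64.
Step 3: lead(−24x⁵ − 19x⁴ + 22x³ + 54x² + 56x + 64) ÷ lead(D) = −24x⁵ ÷ 3x³ = −8x². Subtract (−8x²)·D = −24x⁵ − 16x⁴ + 48x³ + 64x². Remainder: −3x⁴ − 26x³ − 10x² + 56x + 64.
Step 4: lead(−3x⁴ − 26x³ − 10x² + 56x + 64) ÷ lead(D) = −3x⁴ ÷ 3x³ = −x. Subtract (−x)·D = −3x⁴ − 2x³ + 6x² + 8x. Remainder: −24x³ − 16x² + 48x + 64.
Step 5: lead(−24x³ − 16x² + 48x + 64) ÷ lead(D) = −24x³ ÷ 3x³ = −8. Subtract (−8)·D = −24x³ − 16x² + 48x + 64. Remainder: 0.

R(x) = 0, so D(x) is a factor of P(x). yes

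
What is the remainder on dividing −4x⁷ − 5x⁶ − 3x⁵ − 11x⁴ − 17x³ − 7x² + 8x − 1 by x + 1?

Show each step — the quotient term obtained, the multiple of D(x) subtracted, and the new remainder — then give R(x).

Step 1: lead(−4x⁷ − 5x⁶ − 3x⁵ − 11x⁴ − 17x³ − 7x² + 8x − 1) ÷ lead(D) = −4x⁷ ÷ x = −4x⁶. Subtract (−4x⁶)·D = −4x⁷ − 4x⁶. Remainder: −x⁶ − 3x⁵ − 11x⁴ − 17x³ − 7x² + 8x − 1.
Step 2: lead(−x⁶ − 3x⁵ − 11x⁴ − 17x³ − 7x² + 8x − 1) ÷ lead(D) = −x⁶ ÷ x = −x⁵. Subtract (−x⁵)·D = −x⁶ − x⁵. Remainder: −2x⁵ − 11x⁴ − 17x³ − 7x² + 8x − 1.
Step 3: lead(−2x⁵ − 11x⁴ − 17x³ − 7x² + 8x − 1) ÷ lead(D) = −2x⁵ ÷ x = −2x⁴. Subtract (−2x⁴)·D = −2x⁵ − 2x⁴. Remainder: −9x⁴ − 17x³ − 7x² + 8x − 1.
Step 4: lead(−9x⁴ − 17x³ − 7x² + 8x − 1) ÷ lead(D) = −9x⁴ ÷ x = −9x³. Subtract (−9x³)·D = −9x⁴ − 9x³. Remainder: −8x³ − 7x² + 8x − 1.
Step 5: lead(−8x³ − 7x² + 8x − 1) ÷ lead(D) = −8x³ ÷ x = −8x². Subtract (−8x²)·D = −8x³ − 8x². Remainder: x² + 8x − 1.
Step 6: lead(x² + 8x − 1) ÷ lead(D) = x² ÷ x = x. Subtract (x)·D = x² + x. Remainder: 7x − 1.
Step 7: lead(7x − 1) ÷ lead(D) = 7x ÷ x = 7. Subtract (7)·D = 7x + 7. Remainder: −8.

R(x) = −8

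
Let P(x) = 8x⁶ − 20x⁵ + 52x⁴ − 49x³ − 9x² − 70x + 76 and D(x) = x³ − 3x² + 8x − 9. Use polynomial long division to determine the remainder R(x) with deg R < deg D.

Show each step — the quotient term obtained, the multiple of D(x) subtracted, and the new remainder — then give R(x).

R(x) = 2x − 5

Step 1: lead(8x⁶ − 20x⁵ + 52x⁴ − 49x³ − 9x² − 70x + 76) ÷ lead(D) = 8x⁶ ÷ x³ = 8x³. Subtract (8x³)·D = 8x⁶ − 24x⁵ + 64x⁴ − 72x³. Remainder: 4x⁵ − 12x⁴ + 23x³ − 9x² − 70x + 76.
Step 2: lead(4x⁵ − 12x⁴ + 23x³ − 9x² − 70x + 76) ÷ lead(D) = 4x⁵ ÷ x³ = 4x². Subtract (4x²)·D = 4x⁵ − 12x⁴ + 32x³ − 36x². Remainder: −9x³ + 27x² − 70x + 76.
Step 3: lead(−9x³ + 27x² − 70x + 76) ÷ lead(D) = −9x³ ÷ x³ = −9. Subtract (−9)·D = −9x³ + 27x² − 72x + 81. Remainder: 2x − 5.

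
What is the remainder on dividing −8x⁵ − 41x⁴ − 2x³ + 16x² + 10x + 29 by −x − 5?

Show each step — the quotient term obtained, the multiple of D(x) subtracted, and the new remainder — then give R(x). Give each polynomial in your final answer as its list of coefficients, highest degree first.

R = [4]

Step 1: lead(−8x⁵ − 41x⁴ − 2x³ + 16x² + 10x + 29) ÷ lead(D) = −8x⁵ ÷ −x = 8x⁴. Subtract (8x⁴)·D = −8x⁵ − 40x⁴. Remainder: −x⁴ − 2x³ + 16x² + 10x + 29.
Step 2: lead(−x⁴ − 2x³ + 16x² + 10x + 29) ÷ lead(D) = −x⁴ ÷ −x = x³. Subtract (x³)·D = −x⁴ − 5x³. Remainder: 3x³ + 16x² + 10x + 29.
Step 3: lead(3x³ + 16x² + 10x + 29) ÷ lead(D) = 3x³ ÷ −x = −3x². Subtract (−3x²)·D = 3x³ + 15x². Remainder: x² + 10x + 29.
Step 4: lead(x² + 10x + 29) ÷ lead(D) = x² ÷ −x = −x. Subtract (−x)·D = x² + 5x. Remainder: 5x + 29.
Step 5: lead(5x + 29) ÷ lead(D) = 5x ÷ −x = −5. Subtract (−5)·D = 5x + 25. Remainder: 4.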